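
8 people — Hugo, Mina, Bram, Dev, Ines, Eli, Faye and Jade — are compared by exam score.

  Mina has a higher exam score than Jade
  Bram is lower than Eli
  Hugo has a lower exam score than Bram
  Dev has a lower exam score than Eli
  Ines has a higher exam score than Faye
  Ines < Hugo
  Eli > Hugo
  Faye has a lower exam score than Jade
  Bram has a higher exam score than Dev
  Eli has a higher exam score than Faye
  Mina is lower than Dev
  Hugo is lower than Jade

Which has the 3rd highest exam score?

Dev

The consecutive relations fix a unique order: Faye < Ines < Hugo < Jade < Mina < Dev < Bram < Eli.
The 3rd largest is Dev.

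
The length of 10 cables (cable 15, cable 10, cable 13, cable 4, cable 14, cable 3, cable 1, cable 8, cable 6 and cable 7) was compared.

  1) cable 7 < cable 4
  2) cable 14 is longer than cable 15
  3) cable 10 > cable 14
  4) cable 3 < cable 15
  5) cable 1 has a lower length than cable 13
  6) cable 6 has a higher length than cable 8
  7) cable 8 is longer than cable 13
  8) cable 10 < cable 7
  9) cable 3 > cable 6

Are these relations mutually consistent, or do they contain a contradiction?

consistent

The single ordering cable 1 < cable 13 < cable 8 < cable 6 < cable 3 < cable 15 < cable 14 < cable 10 < cable 7 < cable 4 satisfies every listed relation, so no contradiction arises.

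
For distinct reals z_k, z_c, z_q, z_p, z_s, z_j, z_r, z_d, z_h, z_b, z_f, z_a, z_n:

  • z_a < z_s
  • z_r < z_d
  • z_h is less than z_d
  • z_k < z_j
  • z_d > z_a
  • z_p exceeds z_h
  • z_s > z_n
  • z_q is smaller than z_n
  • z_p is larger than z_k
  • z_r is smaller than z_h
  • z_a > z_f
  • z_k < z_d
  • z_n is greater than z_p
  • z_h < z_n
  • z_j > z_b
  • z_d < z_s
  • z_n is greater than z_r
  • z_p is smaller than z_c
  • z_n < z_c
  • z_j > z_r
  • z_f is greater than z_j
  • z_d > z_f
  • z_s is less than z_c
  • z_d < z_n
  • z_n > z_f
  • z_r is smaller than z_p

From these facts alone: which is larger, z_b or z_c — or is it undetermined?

The relevant relations are z_b < z_j; z_j < z_f; z_f < z_a; z_a < z_d; z_d < z_n; z_n < z_s; z_s < z_c.
Together: z_b < z_j < z_f < z_a < z_d < z_n < z_s < z_c.
So z_c is larger.

z_c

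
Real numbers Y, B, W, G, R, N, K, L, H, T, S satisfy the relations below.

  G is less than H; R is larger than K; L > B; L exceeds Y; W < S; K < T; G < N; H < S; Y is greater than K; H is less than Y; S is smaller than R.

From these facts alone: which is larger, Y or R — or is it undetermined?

undetermined

Following every chain through Y: above Y we get L; below Y we get K, G, H.
R is not reached, and no chain runs the other way from R to Y.
So the given relations leave the order of Y and R undetermined.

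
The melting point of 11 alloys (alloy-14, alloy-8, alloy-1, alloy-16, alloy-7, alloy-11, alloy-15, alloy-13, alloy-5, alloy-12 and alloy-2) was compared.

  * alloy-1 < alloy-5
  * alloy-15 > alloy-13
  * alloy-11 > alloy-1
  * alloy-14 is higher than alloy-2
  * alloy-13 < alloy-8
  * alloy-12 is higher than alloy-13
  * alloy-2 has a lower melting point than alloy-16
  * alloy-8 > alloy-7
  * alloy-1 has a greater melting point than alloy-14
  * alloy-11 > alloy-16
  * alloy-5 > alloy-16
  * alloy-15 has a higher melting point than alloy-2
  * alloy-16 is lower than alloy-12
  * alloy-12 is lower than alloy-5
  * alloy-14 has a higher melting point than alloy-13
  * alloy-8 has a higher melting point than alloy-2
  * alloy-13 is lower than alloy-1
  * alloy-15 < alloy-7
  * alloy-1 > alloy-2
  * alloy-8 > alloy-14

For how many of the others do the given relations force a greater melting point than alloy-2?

From alloy-2 the given relations immediately reach alloy-16, alloy-14, alloy-1, alloy-15, alloy-8.
From those, alloy-12, alloy-5, alloy-7, alloy-11 — 9 in total.
Nothing else is reachable above alloy-2; 9 in all.

9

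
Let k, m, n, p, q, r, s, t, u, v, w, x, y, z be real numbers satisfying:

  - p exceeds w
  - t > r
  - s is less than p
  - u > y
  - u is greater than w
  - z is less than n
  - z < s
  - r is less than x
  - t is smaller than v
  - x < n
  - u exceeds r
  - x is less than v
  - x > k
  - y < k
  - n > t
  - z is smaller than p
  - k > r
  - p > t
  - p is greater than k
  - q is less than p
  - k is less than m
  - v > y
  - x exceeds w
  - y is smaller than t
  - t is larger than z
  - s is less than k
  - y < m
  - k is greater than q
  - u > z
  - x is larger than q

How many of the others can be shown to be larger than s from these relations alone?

6

From s the given relations immediately reach k, p.
From those, x, m — 4 in total.
From those, v, n — 6 in total.
No other element is forced above s by the given relations, so the count is 6.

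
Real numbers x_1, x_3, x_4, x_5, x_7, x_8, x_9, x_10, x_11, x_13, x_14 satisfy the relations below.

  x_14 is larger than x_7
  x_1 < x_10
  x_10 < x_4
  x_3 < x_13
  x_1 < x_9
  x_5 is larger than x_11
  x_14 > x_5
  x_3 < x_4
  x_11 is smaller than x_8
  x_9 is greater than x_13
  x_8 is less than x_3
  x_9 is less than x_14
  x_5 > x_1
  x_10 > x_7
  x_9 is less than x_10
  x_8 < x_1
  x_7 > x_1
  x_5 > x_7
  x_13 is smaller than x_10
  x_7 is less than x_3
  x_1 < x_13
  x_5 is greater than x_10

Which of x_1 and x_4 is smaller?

x_1

x_1 < x_7 < x_3 < x_13 < x_9 < x_10 < x_4, by transitivity through x_7, x_3, x_13, x_9, x_10.
So x_1 < x_4; x_1 is the smaller of the two.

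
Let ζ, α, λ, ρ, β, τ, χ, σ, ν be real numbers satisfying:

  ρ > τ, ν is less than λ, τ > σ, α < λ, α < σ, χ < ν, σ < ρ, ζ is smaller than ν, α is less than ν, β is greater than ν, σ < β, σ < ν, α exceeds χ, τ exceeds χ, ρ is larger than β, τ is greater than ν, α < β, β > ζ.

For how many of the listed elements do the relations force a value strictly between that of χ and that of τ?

3

Chaining upward from χ reaches: α, σ, ν, β, λ, ρ.
Chaining downward from τ reaches: ζ, α, σ, ν.
Strictly between χ and τ are those in both lists: α, σ, ν — 3 elements.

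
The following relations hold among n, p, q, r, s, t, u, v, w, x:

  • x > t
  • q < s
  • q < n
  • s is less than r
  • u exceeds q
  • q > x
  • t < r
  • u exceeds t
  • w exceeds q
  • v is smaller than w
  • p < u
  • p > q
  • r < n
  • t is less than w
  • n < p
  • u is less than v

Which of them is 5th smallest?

Piecing the relations together gives one ordering: t < x < q < s < r < n < p < u < v < w.
Counting 5 from the smallest end gives r.

r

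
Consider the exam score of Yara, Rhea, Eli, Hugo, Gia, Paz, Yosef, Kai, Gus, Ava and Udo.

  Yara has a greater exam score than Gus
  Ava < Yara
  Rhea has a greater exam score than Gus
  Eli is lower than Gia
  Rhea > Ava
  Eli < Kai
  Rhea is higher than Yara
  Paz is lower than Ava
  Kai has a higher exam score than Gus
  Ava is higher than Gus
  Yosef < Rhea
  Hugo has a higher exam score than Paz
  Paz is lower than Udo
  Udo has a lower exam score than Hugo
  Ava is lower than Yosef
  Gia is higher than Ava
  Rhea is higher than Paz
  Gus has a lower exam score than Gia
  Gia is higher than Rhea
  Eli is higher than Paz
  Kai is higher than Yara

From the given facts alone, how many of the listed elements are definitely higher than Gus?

6

The elements the relations force above Gus are Ava, Yosef, Yara, Rhea, Kai, Gia — no chain reaches any other.
That is 6.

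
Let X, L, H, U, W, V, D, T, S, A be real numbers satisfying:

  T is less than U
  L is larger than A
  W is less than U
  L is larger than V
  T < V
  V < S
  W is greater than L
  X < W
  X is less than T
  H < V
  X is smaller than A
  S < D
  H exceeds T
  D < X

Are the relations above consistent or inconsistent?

We have X < T stated directly, yet also T < H < V < S < D < X by chaining the others — so T < X. Contradiction.

inconsistent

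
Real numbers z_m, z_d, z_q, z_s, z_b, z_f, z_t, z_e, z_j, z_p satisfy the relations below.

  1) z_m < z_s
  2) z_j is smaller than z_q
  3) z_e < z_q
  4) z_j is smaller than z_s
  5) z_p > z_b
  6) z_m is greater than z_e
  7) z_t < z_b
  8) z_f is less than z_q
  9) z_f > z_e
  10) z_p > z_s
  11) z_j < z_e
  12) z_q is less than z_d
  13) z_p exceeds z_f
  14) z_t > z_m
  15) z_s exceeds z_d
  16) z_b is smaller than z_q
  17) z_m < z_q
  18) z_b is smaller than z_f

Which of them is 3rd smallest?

Piecing the relations together gives one ordering: z_j < z_e < z_m < z_t < z_b < z_f < z_q < z_d < z_s < z_p.
Counting 3 from the smallest end gives z_m.

z_m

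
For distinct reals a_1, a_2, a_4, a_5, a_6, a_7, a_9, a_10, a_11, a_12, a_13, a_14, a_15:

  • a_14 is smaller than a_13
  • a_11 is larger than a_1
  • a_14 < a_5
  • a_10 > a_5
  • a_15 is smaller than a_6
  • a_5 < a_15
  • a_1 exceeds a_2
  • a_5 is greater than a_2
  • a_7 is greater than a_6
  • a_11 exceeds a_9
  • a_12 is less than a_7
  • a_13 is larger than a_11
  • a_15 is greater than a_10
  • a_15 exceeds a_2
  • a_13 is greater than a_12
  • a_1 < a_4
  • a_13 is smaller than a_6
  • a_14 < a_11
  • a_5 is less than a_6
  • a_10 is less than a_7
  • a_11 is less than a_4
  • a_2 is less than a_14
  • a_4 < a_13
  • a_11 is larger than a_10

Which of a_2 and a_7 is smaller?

a_2

a_2 < a_14 and a_14 < a_5 give a_2 < a_5.
With a_5 < a_10: a_2 < a_14 < a_5 < a_10.
Then a_10 < a_11 extends the chain to a_11.
Then a_11 < a_4 extends the chain to a_4.
With a_4 < a_13: a_2 < a_14 < a_5 < a_10 < a_11 < a_4 < a_13.
Then a_13 < a_6 extends the chain to a_6.
Then a_6 < a_7 extends the chain to a_7.
So a_2 < a_7; a_2 is the smaller of the two.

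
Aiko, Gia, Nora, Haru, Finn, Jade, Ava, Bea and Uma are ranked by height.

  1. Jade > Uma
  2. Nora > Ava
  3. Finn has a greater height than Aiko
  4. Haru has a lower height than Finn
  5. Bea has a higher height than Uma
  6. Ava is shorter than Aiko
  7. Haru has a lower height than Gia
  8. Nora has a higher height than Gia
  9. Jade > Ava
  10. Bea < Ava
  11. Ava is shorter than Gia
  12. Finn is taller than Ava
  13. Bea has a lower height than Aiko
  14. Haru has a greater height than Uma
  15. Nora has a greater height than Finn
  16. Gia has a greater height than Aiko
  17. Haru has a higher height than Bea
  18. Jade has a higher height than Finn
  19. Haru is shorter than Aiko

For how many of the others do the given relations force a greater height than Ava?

The elements the relations force above Ava are Aiko, Finn, Gia, Nora, Jade — no chain reaches any other.
That is 5.

5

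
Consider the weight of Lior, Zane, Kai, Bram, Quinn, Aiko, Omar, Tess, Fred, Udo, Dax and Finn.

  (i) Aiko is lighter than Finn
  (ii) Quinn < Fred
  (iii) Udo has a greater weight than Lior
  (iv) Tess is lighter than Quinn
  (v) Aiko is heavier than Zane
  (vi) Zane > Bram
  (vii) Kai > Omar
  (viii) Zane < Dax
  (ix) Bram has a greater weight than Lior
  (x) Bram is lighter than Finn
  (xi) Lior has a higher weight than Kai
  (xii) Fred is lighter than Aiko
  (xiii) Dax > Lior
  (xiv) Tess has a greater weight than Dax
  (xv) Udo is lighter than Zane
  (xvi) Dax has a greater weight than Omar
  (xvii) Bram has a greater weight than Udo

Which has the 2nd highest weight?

The consecutive relations fix a unique order: Omar < Kai < Lior < Udo < Bram < Zane < Dax < Tess < Quinn < Fred < Aiko < Finn.
The 2nd largest is Aiko.

Aiko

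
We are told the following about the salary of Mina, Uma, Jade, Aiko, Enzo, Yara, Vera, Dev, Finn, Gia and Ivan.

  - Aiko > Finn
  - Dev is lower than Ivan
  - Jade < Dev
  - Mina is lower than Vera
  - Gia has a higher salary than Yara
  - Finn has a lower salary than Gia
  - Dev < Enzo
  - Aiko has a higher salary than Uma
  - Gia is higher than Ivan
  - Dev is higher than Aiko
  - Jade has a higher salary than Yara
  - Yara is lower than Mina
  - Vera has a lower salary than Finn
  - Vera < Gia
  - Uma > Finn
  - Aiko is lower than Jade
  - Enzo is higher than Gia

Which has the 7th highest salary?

Uma

Chaining the given pairs: Yara < Mina < Vera < Finn < Uma < Aiko < Jade < Dev < Ivan < Gia < Enzo.
The 7th largest is Uma.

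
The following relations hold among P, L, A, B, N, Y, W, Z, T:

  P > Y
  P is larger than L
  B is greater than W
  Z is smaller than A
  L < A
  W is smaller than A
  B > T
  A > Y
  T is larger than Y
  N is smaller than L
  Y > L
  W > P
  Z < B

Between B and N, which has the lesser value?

N

N < L and L < Y give N < Y.
With Y < P: N < L < Y < P.
With P < W: N < L < Y < P < W.
With W < B: N < L < Y < P < W < B.
So N < B; N is the smaller of the two.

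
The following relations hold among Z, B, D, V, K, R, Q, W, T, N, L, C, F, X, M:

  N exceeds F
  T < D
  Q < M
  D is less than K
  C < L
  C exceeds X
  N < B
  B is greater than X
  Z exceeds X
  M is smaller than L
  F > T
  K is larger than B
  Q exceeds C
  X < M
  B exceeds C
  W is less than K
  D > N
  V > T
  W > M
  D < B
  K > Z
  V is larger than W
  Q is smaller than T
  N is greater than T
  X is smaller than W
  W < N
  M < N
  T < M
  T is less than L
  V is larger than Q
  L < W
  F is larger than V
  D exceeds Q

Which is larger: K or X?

Chaining the given relations: X < C < Q < T < M < L < W < V < F < N < D < B < K.
So X < K; K is the larger of the two.

K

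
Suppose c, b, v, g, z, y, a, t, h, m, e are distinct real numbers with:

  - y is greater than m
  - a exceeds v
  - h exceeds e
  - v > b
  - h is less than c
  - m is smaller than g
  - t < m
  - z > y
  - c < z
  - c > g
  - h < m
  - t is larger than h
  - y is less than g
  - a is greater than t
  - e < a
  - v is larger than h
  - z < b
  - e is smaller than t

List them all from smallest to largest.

e < h < t < m < y < g < c < z < b < v < a

Each adjacent pair is fixed by a given relation: e < h; h < t; t < m; m < y; y < g; g < c; c < z; z < b; b < v; v < a. Chaining them end to end gives the full order.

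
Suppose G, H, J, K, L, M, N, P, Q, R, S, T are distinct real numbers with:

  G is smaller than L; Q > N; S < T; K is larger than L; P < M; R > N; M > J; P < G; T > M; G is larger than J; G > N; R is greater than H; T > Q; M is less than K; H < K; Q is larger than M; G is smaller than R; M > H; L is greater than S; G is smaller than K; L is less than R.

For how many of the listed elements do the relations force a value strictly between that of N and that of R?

The relations place N below R. An element lies strictly between them when it is forced above N and also forced below R.
Above N: {G, L, K, Q, T}. Below R: {J, P, G, S, H, L}.
Intersection: {G, L} — 2.

2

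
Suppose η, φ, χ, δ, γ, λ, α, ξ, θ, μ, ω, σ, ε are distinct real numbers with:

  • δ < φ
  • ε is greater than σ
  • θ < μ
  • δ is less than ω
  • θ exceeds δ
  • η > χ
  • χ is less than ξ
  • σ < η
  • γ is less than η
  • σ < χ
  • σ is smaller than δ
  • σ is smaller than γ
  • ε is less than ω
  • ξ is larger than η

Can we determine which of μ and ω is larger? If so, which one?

Following every chain through μ: below μ we get σ, δ, θ.
ω is not reached, and no chain runs the other way from ω to μ.
So the given relations leave the order of μ and ω undetermined.

undetermined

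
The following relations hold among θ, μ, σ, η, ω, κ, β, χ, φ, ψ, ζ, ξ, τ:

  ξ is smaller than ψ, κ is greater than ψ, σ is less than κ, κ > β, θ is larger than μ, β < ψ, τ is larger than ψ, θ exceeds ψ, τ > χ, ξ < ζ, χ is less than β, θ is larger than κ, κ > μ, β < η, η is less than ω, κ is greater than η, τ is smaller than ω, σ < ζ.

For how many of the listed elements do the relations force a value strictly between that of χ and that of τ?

2

The relations place χ below τ. An element lies strictly between them when it is forced above χ and also forced below τ.
Above χ: {β, η, ψ, κ, θ, ω}. Below τ: {ξ, β, ψ}.
Intersection: {β, ψ} — 2.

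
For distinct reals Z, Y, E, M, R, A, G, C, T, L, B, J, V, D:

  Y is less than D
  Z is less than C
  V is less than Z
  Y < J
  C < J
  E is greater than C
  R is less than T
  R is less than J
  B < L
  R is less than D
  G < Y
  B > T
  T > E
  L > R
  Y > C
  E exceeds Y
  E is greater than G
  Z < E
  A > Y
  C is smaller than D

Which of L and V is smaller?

Chaining the given relations: V < Z < C < Y < E < T < B < L.
So V < L; V is the smaller of the two.

V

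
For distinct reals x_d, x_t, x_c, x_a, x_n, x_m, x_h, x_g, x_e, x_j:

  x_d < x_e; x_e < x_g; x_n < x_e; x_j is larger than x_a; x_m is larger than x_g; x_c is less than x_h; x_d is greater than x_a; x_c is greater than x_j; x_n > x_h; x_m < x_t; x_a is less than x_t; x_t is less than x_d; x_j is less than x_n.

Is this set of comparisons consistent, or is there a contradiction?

We have x_d < x_e stated directly, yet also x_e < x_g < x_m < x_t < x_d by chaining the others — so x_e < x_d. Contradiction.

inconsistent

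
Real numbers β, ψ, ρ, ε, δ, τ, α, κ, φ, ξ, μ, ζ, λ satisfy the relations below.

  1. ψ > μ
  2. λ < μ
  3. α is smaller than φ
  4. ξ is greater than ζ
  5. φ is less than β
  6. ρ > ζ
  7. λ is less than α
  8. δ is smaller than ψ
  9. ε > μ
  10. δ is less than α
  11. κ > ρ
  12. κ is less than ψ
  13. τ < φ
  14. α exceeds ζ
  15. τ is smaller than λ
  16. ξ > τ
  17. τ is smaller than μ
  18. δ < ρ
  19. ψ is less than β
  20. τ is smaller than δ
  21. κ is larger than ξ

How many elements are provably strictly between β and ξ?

Chaining upward from ξ reaches: κ, ψ.
Chaining downward from β reaches: τ, ζ, δ, λ, ρ, μ, α, κ, φ, ψ.
Strictly between ξ and β are those in both lists: κ, ψ — 2 elements.

2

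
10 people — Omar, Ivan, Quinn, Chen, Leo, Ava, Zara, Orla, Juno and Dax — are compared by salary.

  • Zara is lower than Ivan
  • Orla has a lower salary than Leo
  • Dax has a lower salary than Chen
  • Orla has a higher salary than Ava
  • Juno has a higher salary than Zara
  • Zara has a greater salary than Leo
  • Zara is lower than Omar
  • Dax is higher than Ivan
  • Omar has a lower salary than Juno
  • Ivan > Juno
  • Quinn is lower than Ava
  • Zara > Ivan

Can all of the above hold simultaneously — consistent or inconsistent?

inconsistent

Chaining the given relations yields Zara < Omar < Juno < Ivan, so Zara < Ivan. But one relation states Ivan < Zara. These cannot both hold.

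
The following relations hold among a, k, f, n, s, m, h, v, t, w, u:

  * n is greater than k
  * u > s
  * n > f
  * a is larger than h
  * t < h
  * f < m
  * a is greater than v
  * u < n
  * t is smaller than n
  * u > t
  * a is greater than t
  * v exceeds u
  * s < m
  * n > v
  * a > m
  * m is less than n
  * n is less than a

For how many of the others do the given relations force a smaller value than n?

7

From n the given relations immediately reach t, k, f, u, v, m.
From those, s — 7 in total.
Nothing else is reachable below n; 7 in all.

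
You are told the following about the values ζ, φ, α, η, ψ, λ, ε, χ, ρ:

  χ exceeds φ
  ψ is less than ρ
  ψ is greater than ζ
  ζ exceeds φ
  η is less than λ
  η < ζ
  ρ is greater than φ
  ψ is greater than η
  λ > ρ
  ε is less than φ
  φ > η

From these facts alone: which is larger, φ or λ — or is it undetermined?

Chaining the given relations: φ < ζ < ψ < ρ < λ.
So λ is larger.

λ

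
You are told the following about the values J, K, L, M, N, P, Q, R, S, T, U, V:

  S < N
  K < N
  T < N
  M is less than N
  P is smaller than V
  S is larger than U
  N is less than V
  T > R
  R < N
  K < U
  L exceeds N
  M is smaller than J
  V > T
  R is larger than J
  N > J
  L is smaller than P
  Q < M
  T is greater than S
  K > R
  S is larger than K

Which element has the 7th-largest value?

U

Chaining the given pairs: Q < M < J < R < K < U < S < T < N < L < P < V.
The 7th largest is U.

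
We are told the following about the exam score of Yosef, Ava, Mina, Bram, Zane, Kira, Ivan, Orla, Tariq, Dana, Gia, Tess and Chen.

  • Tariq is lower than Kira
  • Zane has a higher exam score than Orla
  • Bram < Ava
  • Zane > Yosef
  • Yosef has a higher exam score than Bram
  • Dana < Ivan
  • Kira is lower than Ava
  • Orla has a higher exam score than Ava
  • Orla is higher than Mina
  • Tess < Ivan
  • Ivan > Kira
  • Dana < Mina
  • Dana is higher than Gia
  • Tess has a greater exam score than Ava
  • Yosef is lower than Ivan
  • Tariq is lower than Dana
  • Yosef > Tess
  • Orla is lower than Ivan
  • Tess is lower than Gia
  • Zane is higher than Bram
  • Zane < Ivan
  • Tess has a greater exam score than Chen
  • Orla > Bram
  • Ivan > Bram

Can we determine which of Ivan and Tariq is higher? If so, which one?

Tariq < Kira and Kira < Ava give Tariq < Ava.
With Ava < Tess: Tariq < Kira < Ava < Tess.
Then Tess < Gia extends the chain to Gia.
With Gia < Dana: Tariq < Kira < Ava < Tess < Gia < Dana.
Then Dana < Mina extends the chain to Mina.
Then Mina < Orla extends the chain to Orla.
With Orla < Zane: Tariq < Kira < Ava < Tess < Gia < Dana < Mina < Orla < Zane.
With Zane < Ivan: Tariq < Kira < Ava < Tess < Gia < Dana < Mina < Orla < Zane < Ivan.
So Ivan is higher.

Ivan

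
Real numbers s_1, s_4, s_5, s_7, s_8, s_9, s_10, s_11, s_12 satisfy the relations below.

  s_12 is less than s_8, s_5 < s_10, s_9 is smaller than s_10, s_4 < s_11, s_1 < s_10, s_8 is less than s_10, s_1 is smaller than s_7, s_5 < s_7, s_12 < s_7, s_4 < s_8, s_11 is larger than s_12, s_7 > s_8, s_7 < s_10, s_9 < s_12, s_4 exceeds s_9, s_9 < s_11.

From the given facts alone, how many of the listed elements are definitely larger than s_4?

4

From s_4 the given relations immediately reach s_8, s_11.
From those, s_7, s_10 — 4 in total.
Nothing else is reachable above s_4; 4 in all.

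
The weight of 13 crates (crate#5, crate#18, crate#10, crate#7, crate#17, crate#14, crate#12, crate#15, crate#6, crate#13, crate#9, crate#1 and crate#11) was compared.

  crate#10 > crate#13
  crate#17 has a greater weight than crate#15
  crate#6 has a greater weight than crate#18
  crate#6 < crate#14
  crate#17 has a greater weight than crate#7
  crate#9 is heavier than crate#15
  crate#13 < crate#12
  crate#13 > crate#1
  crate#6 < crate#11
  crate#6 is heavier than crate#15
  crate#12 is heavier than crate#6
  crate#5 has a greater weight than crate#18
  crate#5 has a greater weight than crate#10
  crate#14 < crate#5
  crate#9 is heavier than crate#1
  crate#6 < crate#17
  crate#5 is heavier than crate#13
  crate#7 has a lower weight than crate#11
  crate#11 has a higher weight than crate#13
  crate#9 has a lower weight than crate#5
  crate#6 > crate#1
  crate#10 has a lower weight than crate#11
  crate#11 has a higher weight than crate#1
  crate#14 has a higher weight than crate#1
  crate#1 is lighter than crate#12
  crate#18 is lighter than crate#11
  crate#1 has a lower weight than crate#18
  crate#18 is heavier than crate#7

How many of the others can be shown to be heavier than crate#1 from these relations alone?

10

From crate#1 the given relations immediately reach crate#18, crate#13, crate#9, crate#6, crate#14, crate#12, crate#11.
From those, crate#17, crate#10, crate#5 — 10 in total.
No other element is forced above crate#1 by the given relations, so the count is 10.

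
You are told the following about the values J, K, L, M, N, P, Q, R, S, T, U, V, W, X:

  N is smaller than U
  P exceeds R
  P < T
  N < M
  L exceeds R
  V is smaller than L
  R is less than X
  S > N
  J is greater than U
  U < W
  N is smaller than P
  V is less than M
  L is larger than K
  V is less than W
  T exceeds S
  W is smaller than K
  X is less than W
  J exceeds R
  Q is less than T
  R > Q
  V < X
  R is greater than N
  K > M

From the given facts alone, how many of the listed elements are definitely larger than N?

11

Directly above N: U, R, S, P, M.
One step further: X, J, W, T, K, L (11 so far).
No other element is forced above N by the given relations, so the count is 11.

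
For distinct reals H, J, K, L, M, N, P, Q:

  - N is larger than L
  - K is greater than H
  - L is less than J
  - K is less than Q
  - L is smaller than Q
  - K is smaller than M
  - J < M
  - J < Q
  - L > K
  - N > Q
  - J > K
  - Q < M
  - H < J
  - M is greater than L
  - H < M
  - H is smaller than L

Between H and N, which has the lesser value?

H

H < K and K < L give H < L.
Then L < J extends the chain to J.
Then J < Q extends the chain to Q.
Then Q < N extends the chain to N.
So H < N; H is the smaller of the two.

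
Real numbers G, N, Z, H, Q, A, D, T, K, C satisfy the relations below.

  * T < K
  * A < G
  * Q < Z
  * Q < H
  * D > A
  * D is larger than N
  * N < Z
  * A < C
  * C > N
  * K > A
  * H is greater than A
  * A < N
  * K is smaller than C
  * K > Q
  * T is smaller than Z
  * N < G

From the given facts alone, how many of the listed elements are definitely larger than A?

7

Directly above A: N, D, G, K, H, C.
One step further: Z (7 so far).
No other element is forced above A by the given relations, so the count is 7.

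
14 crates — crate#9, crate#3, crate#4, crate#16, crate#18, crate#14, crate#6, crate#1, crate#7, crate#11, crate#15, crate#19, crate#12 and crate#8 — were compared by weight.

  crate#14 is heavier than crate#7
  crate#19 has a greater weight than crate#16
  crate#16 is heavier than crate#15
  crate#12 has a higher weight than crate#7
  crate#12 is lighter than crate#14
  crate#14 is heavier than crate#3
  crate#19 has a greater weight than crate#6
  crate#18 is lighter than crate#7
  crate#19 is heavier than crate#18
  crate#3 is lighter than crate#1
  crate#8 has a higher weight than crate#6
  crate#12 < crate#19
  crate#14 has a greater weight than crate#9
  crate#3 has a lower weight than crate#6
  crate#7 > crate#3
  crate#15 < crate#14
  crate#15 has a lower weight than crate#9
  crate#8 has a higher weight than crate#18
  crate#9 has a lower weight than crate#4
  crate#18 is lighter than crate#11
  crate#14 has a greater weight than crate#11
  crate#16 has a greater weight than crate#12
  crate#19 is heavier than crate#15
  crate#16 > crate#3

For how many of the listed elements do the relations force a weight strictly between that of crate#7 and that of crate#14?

1

Chaining upward from crate#7 reaches: crate#12, crate#16, crate#19.
Chaining downward from crate#14 reaches: crate#15, crate#3, crate#18, crate#12, crate#11, crate#9.
Strictly between crate#7 and crate#14 are those in both lists: crate#12 — 1 element.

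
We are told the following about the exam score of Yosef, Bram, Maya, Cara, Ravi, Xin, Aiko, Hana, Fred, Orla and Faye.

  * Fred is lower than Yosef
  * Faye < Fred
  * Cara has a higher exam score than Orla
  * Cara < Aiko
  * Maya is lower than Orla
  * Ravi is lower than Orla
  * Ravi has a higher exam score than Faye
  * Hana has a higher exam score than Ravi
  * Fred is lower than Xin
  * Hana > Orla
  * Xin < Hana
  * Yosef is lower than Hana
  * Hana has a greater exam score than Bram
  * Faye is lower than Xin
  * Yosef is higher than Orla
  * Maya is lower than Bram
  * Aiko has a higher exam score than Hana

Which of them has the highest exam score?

Chaining downward from Aiko: directly below it, Cara, Hana; then Bram, Ravi, Orla, Xin, Yosef; then Maya, Faye, Fred.
That covers every other element, and nothing is given above Aiko, so Aiko is the highest exam score.

Aiko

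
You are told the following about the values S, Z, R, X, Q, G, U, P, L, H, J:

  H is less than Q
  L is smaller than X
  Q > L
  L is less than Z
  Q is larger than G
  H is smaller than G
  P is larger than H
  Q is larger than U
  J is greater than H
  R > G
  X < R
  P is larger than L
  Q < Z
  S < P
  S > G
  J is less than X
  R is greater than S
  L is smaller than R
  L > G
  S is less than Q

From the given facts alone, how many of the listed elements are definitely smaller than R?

Directly below R: G, S, L, X.
One step further: H, J (6 so far).
Nothing else is reachable below R; 6 in all.

6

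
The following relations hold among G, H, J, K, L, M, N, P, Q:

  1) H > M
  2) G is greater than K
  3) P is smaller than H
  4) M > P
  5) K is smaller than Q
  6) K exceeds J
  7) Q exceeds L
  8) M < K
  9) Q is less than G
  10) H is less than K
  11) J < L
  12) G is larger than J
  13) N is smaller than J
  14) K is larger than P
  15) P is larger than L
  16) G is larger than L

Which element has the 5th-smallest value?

M

Piecing the relations together gives one ordering: N < J < L < P < M < H < K < Q < G.
Counting 5 from the smallest end gives M.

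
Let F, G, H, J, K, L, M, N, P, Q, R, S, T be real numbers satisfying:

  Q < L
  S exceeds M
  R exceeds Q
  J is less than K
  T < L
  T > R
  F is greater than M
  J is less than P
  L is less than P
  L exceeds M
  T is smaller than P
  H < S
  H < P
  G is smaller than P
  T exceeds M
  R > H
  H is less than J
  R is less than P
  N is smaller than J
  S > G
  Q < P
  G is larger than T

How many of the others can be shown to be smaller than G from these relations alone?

5

Directly below G: T.
One step further: M, R (3 so far).
One step further: H, Q (5 so far).
No other element is forced below G by the given relations, so the count is 5.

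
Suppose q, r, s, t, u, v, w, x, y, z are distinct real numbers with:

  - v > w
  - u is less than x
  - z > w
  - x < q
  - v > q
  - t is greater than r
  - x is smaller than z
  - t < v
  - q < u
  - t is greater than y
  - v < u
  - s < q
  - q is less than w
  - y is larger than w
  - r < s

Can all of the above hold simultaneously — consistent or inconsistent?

inconsistent

We have x < q stated directly, yet also q < w < y < t < v < u < x by chaining the others — so q < x. Contradiction.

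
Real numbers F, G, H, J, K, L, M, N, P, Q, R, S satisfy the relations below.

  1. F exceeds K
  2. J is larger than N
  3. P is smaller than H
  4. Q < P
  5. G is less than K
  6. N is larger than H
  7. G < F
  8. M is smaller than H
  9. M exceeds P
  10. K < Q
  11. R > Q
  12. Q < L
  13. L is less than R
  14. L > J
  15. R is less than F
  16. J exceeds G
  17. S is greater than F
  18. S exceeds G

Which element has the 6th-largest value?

Chaining the given pairs: G < K < Q < P < M < H < N < J < L < R < F < S.
Counting 6 from the largest end gives N.

N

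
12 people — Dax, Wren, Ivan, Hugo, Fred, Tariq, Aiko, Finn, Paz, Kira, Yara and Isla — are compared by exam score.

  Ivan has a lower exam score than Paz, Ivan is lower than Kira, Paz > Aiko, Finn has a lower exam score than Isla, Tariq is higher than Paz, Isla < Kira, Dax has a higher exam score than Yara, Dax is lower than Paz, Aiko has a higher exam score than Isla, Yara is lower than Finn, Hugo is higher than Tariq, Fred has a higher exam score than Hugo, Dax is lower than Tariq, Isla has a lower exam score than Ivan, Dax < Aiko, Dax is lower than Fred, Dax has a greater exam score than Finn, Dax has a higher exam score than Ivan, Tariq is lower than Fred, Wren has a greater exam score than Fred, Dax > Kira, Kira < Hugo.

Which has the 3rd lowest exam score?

Chaining the given pairs: Yara < Finn < Isla < Ivan < Kira < Dax < Aiko < Paz < Tariq < Hugo < Fred < Wren.
The 3rd smallest is Isla.

Isla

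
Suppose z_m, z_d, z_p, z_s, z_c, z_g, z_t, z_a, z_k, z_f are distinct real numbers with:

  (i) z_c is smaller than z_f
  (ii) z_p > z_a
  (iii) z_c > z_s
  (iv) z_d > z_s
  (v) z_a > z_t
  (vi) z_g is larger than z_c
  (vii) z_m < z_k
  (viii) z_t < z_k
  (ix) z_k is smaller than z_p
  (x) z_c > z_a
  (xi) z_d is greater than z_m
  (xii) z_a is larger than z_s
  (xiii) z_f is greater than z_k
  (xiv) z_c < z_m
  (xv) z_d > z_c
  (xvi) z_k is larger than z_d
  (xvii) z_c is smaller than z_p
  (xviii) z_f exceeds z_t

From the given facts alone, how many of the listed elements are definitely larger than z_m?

Directly above z_m: z_d, z_k.
One step further: z_p, z_f (4 so far).
Nothing else is reachable above z_m; 4 in all.

4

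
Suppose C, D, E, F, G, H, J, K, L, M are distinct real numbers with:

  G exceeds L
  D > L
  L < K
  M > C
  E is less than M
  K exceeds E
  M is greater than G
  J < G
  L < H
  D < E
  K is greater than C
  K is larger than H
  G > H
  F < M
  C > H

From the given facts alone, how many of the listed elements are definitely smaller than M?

Directly below M: F, C, G, E.
One step further: J, L, H, D (8 so far).
Nothing else is reachable below M; 8 in all.

8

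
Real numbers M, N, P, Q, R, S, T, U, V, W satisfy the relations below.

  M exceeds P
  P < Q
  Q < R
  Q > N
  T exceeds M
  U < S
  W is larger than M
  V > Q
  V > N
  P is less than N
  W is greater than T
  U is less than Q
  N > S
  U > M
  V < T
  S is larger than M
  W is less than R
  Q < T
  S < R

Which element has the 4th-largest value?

V

Chaining the given pairs: P < M < U < S < N < Q < V < T < W < R.
The 4th largest is V.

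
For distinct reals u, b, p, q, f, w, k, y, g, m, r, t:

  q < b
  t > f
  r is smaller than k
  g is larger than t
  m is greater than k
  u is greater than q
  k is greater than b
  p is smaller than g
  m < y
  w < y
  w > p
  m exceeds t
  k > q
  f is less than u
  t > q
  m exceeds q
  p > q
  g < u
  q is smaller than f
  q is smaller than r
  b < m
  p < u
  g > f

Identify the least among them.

q

Chaining upward from q: directly above it, r, f, p, b, k, t, u, m; then g, w, y.
That covers every other element, and nothing is given below q, so q is the least.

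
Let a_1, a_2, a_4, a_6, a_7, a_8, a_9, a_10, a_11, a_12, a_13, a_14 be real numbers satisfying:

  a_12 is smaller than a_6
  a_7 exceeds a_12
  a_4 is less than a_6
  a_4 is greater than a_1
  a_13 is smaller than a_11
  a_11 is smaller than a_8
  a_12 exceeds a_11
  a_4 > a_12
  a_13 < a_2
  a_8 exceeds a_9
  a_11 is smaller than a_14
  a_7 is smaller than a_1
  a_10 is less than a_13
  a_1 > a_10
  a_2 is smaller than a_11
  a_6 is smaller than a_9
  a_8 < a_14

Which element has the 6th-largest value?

a_1

The consecutive relations fix a unique order: a_10 < a_13 < a_2 < a_11 < a_12 < a_7 < a_1 < a_4 < a_6 < a_9 < a_8 < a_14.
Counting 6 from the largest end gives a_1.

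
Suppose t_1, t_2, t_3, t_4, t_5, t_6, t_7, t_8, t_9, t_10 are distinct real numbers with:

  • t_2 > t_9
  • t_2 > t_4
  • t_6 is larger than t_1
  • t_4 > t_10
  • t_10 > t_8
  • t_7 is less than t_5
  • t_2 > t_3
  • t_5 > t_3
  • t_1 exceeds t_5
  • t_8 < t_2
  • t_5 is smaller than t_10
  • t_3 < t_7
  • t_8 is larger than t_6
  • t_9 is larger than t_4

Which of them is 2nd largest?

Chaining the given pairs: t_3 < t_7 < t_5 < t_1 < t_6 < t_8 < t_10 < t_4 < t_9 < t_2.
Counting 2 from the largest end gives t_9.

t_9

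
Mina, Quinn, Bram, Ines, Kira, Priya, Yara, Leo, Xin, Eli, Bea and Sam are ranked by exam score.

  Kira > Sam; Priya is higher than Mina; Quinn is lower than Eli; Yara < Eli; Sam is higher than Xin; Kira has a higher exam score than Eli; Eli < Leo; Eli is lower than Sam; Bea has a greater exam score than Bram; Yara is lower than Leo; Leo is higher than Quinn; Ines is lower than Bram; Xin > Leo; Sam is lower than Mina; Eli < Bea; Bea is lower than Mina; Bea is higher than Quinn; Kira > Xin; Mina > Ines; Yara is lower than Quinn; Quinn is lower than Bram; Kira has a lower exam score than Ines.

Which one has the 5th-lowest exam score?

Xin

Piecing the relations together gives one ordering: Yara < Quinn < Eli < Leo < Xin < Sam < Kira < Ines < Bram < Bea < Mina < Priya.
Counting 5 from the smallest end gives Xin.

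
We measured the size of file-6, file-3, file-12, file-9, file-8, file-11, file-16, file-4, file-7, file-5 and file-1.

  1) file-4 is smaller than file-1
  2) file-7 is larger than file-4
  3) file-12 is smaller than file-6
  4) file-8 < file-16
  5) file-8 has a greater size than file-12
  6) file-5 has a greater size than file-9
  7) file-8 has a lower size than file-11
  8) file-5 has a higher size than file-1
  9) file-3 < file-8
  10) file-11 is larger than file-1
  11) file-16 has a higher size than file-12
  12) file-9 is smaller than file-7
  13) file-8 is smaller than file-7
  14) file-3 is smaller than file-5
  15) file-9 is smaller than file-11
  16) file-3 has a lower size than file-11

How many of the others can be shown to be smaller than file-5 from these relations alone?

4

Directly below file-5: file-9, file-1, file-3.
One step further: file-4 (4 so far).
No other element is forced below file-5 by the given relations, so the count is 4.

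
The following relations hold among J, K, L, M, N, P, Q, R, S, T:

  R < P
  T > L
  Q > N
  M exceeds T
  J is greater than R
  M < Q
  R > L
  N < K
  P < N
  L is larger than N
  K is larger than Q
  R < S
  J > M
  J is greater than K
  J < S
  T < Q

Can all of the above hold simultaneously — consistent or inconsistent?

Chaining the given relations yields R < P < N < L, so R < L. But one relation states L < R. These cannot both hold.

inconsistent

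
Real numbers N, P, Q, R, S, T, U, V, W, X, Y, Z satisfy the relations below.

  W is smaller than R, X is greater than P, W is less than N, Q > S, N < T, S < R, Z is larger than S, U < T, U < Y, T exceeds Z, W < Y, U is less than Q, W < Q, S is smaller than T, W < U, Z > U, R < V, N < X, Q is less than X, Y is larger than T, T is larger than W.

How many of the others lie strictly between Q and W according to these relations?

The relations place W below Q. An element lies strictly between them when it is forced above W and also forced below Q.
Above W: {U, N, R, Z, T, V, Y, X}. Below Q: {U, S}.
Intersection: {U} — 1.

1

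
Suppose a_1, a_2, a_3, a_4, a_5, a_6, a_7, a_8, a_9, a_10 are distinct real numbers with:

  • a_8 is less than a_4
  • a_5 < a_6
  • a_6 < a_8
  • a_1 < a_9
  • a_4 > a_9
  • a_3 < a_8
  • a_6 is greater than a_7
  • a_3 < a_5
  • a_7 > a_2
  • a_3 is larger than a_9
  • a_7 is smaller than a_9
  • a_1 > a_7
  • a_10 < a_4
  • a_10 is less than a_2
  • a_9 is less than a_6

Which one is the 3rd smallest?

Chaining the given pairs: a_10 < a_2 < a_7 < a_1 < a_9 < a_3 < a_5 < a_6 < a_8 < a_4.
Counting 3 from the smallest end gives a_7.

a_7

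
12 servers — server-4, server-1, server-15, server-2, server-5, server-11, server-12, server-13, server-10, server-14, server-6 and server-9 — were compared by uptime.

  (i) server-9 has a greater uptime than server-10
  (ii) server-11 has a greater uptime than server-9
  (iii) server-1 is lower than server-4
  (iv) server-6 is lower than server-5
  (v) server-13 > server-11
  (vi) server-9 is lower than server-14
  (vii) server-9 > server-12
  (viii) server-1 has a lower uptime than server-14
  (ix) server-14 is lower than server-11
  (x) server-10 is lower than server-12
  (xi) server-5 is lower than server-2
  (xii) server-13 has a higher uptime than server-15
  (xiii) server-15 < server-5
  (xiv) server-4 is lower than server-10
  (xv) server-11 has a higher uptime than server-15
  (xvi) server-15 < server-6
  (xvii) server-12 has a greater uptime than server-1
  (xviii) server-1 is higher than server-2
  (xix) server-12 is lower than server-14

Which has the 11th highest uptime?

Piecing the relations together gives one ordering: server-15 < server-6 < server-5 < server-2 < server-1 < server-4 < server-10 < server-12 < server-9 < server-14 < server-11 < server-13.
Counting 11 from the largest end gives server-6.

server-6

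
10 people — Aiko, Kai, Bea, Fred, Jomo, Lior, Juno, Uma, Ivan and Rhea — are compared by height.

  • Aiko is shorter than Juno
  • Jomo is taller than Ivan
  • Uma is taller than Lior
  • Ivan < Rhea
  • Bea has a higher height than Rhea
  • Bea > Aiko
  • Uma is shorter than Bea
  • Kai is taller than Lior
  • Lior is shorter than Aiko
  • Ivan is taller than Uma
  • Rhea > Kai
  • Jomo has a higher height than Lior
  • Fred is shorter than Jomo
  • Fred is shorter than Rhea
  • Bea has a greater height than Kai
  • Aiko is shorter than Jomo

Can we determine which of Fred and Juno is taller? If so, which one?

undetermined

Following every chain through Juno: below Juno we get Lior, Aiko.
Fred is not reached, and no chain runs the other way from Fred to Juno.
So the given relations leave the order of Juno and Fred undetermined.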